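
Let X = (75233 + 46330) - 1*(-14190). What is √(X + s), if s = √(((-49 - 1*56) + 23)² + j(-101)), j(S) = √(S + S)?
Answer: √(135753 + √(6724 + I*√202)) ≈ 368.56 + 0.e-4*I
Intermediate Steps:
j(S) = √2*√S (j(S) = √(2*S) = √2*√S)
X = 135753 (X = 121563 + 14190 = 135753)
s = √(6724 + I*√202) (s = √(((-49 - 1*56) + 23)² + √2*√(-101)) = √(((-49 - 56) + 23)² + √2*(I*√101)) = √((-105 + 23)² + I*√202) = √((-82)² + I*√202) = √(6724 + I*√202) ≈ 82.0 + 0.0867*I)
√(X + s) = √(135753 + √(6724 + I*√202))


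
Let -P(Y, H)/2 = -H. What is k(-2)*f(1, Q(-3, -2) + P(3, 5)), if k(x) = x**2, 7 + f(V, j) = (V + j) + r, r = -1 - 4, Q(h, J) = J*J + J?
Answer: 4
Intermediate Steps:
P(Y, H) = 2*H (P(Y, H) = -(-2)*H = 2*H)
Q(h, J) = J + J**2 (Q(h, J) = J**2 + J = J + J**2)
r = -5
f(V, j) = -12 + V + j (f(V, j) = -7 + ((V + j) - 5) = -7 + (-5 + V + j) = -12 + V + j)
k(-2)*f(1, Q(-3, -2) + P(3, 5)) = (-2)**2*(-12 + 1 + (-2*(1 - 2) + 2*5)) = 4*(-12 + 1 + (-2*(-1) + 10)) = 4*(-12 + 1 + (2 + 10)) = 4*(-12 + 1 + 12) = 4*1 = 4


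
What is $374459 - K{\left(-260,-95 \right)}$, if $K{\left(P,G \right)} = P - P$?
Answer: $374459$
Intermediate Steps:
$K{\left(P,G \right)} = 0$
$374459 - K{\left(-260,-95 \right)} = 374459 - 0 = 374459 + 0 = 374459$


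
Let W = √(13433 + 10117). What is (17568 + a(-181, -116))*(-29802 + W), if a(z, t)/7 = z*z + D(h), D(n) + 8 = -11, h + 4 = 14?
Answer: -7354001124 + 1233810*√942 ≈ -7.3161e+9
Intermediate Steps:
h = 10 (h = -4 + 14 = 10)
D(n) = -19 (D(n) = -8 - 11 = -19)
W = 5*√942 (W = √23550 = 5*√942 ≈ 153.46)
a(z, t) = -133 + 7*z² (a(z, t) = 7*(z*z - 19) = 7*(z² - 19) = 7*(-19 + z²) = -133 + 7*z²)
(17568 + a(-181, -116))*(-29802 + W) = (17568 + (-133 + 7*(-181)²))*(-29802 + 5*√942) = (17568 + (-133 + 7*32761))*(-29802 + 5*√942) = (17568 + (-133 + 229327))*(-29802 + 5*√942) = (17568 + 229194)*(-29802 + 5*√942) = 246762*(-29802 + 5*√942) = -7354001124 + 1233810*√942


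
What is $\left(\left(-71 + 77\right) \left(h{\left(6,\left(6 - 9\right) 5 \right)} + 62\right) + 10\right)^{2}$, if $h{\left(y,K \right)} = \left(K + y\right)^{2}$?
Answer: $753424$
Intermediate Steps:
$\left(\left(-71 + 77\right) \left(h{\left(6,\left(6 - 9\right) 5 \right)} + 62\right) + 10\right)^{2} = \left(\left(-71 + 77\right) \left(\left(\left(6 - 9\right) 5 + 6\right)^{2} + 62\right) + 10\right)^{2} = \left(6 \left(\left(\left(6 - 9\right) 5 + 6\right)^{2} + 62\right) + 10\right)^{2} = \left(6 \left(\left(\left(-3\right) 5 + 6\right)^{2} + 62\right) + 10\right)^{2} = \left(6 \left(\left(-15 + 6\right)^{2} + 62\right) + 10\right)^{2} = \left(6 \left(\left(-9\right)^{2} + 62\right) + 10\right)^{2} = \left(6 \left(81 + 62\right) + 10\right)^{2} = \left(6 \cdot 143 + 10\right)^{2} = \left(858 + 10\right)^{2} = 868^{2} = 753424$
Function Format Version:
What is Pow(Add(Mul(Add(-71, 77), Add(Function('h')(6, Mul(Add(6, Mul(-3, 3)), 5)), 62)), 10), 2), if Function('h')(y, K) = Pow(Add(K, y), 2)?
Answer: 753424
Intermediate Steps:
Pow(Add(Mul(Add(-71, 77), Add(Function('h')(6, Mul(Add(6, Mul(-3, 3)), 5)), 62)), 10), 2) = Pow(Add(Mul(Add(-71, 77), Add(Pow(Add(Mul(Add(6, Mul(-3, 3)), 5), 6), 2), 62)), 10), 2) = Pow(Add(Mul(6, Add(Pow(Add(Mul(Add(6, -9), 5), 6), 2), 62)), 10), 2) = Pow(Add(Mul(6, Add(Pow(Add(Mul(-3, 5), 6), 2), 62)), 10), 2) = Pow(Add(Mul(6, Add(Pow(Add(-15, 6), 2), 62)), 10), 2) = Pow(Add(Mul(6, Add(Pow(-9, 2), 62)), 10), 2) = Pow(Add(Mul(6, Add(81, 62)), 10), 2) = Pow(Add(Mul(6, 143), 10), 2) = Pow(Add(858, 10), 2) = Pow(868, 2) = 753424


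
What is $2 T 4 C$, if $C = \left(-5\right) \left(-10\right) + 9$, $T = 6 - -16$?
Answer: $10384$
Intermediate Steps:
$T = 22$ ($T = 6 + 16 = 22$)
$C = 59$ ($C = 50 + 9 = 59$)
$2 T 4 C = 2 \cdot 22 \cdot 4 \cdot 59 = 44 \cdot 4 \cdot 59 = 176 \cdot 59 = 10384$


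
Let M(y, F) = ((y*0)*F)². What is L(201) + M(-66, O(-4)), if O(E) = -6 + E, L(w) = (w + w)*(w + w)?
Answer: 161604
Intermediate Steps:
L(w) = 4*w² (L(w) = (2*w)*(2*w) = 4*w²)
M(y, F) = 0 (M(y, F) = (0*F)² = 0² = 0)
L(201) + M(-66, O(-4)) = 4*201² + 0 = 4*40401 + 0 = 161604 + 0 = 161604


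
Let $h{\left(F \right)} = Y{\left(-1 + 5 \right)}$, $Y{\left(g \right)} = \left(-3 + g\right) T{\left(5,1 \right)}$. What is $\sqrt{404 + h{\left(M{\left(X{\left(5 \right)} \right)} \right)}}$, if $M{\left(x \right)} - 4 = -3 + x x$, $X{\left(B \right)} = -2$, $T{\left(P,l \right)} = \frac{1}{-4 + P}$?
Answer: $9 \sqrt{5} \approx 20.125$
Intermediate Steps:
$Y{\left(g \right)} = -3 + g$ ($Y{\left(g \right)} = \frac{-3 + g}{-4 + 5} = \frac{-3 + g}{1} = \left(-3 + g\right) 1 = -3 + g$)
$M{\left(x \right)} = 1 + x^{2}$ ($M{\left(x \right)} = 4 + \left(-3 + x x\right) = 4 + \left(-3 + x^{2}\right) = 1 + x^{2}$)
$h{\left(F \right)} = 1$ ($h{\left(F \right)} = -3 + \left(-1 + 5\right) = -3 + 4 = 1$)
$\sqrt{404 + h{\left(M{\left(X{\left(5 \right)} \right)} \right)}} = \sqrt{404 + 1} = \sqrt{405} = 9 \sqrt{5}$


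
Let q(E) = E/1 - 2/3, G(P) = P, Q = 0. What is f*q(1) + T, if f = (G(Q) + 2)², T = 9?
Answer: 31/3 ≈ 10.333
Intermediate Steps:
q(E) = -⅔ + E (q(E) = E*1 - 2*⅓ = E - ⅔ = -⅔ + E)
f = 4 (f = (0 + 2)² = 2² = 4)
f*q(1) + T = 4*(-⅔ + 1) + 9 = 4*(⅓) + 9 = 4/3 + 9 = 31/3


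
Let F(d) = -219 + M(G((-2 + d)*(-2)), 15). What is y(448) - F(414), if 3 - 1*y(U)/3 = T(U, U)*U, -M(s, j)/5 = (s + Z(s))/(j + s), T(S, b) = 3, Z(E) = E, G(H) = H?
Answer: -3069196/809 ≈ -3793.8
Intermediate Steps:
M(s, j) = -10*s/(j + s) (M(s, j) = -5*(s + s)/(j + s) = -5*2*s/(j + s) = -10*s/(j + s))
F(d) = -219 - 10*(4 - 2*d)/(19 - 2*d) (F(d) = -219 - 10*(-2 + d)*(-2)/(15 + (-2 + d)*(-2)) = -219 - 10*(4 - 2*d)/(15 + (4 - 2*d)) = -219 - 10*(4 - 2*d)/(19 - 2*d))
y(U) = 9 - 9*U
y(448) - F(414) = (9 - 9*448) - (4201 - 458*414)/(-19 + 2*414) = (9 - 4032) - (4201 - 189612)/(-19 + 828) = -4023 - (-185411)/809 = -4023 - 1*(-185411/809) = -4023 + 185411/809 = -3069196/809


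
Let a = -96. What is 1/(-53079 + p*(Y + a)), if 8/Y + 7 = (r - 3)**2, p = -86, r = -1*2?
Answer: -9/403751 ≈ -2.2291e-5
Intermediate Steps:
r = -2
Y = 4/9 (Y = 8/(-7 + (-2 - 3)**2) = 8/(-7 + (-5)**2) = 8/(-7 + 25) = 8/18 = 8*(1/18) = 4/9 ≈ 0.44444)
1/(-53079 + p*(Y + a)) = 1/(-53079 - 86*(4/9 - 96)) = 1/(-53079 - 86*(-860/9)) = 1/(-53079 + 73960/9) = 1/(-403751/9) = -9/403751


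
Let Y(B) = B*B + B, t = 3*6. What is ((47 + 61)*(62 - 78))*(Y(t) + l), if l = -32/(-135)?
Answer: -2956928/5 ≈ -5.9139e+5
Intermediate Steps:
l = 32/135 (l = -32*(-1/135) = 32/135 ≈ 0.23704)
t = 18
Y(B) = B + B² (Y(B) = B² + B = B + B²)
((47 + 61)*(62 - 78))*(Y(t) + l) = ((47 + 61)*(62 - 78))*(18*(1 + 18) + 32/135) = (108*(-16))*(18*19 + 32/135) = -1728*(342 + 32/135) = -1728*46202/135 = -2956928/5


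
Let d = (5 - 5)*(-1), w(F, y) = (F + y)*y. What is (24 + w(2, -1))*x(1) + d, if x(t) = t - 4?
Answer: -69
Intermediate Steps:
w(F, y) = y*(F + y)
d = 0 (d = 0*(-1) = 0)
x(t) = -4 + t
(24 + w(2, -1))*x(1) + d = (24 - (2 - 1))*(-4 + 1) + 0 = (24 - 1*1)*(-3) + 0 = (24 - 1)*(-3) + 0 = 23*(-3) + 0 = -69 + 0 = -69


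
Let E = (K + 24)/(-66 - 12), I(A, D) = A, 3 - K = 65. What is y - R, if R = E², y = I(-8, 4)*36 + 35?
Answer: -385174/1521 ≈ -253.24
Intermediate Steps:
K = -62 (K = 3 - 1*65 = 3 - 65 = -62)
E = 19/39 (E = (-62 + 24)/(-66 - 12) = -38/(-78) = -38*(-1/78) = 19/39 ≈ 0.48718)
y = -253 (y = -8*36 + 35 = -288 + 35 = -253)
R = 361/1521 (R = (19/39)² = 361/1521 ≈ 0.23734)
y - R = -253 - 1*361/1521 = -253 - 361/1521 = -385174/1521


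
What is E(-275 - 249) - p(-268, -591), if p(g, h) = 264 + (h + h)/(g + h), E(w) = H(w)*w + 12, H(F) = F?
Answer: 235643134/859 ≈ 2.7432e+5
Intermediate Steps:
E(w) = 12 + w**2 (E(w) = w*w + 12 = w**2 + 12 = 12 + w**2)
p(g, h) = 264 + 2*h/(g + h) (p(g, h) = 264 + (2*h)/(g + h) = 264 + 2*h/(g + h))
E(-275 - 249) - p(-268, -591) = (12 + (-275 - 249)**2) - 2*(132*(-268) + 133*(-591))/(-268 - 591) = (12 + (-524)**2) - 2*(-35376 - 78603)/(-859) = (12 + 274576) - 2*(-1)*(-113979)/859 = 274588 - 1*227958/859 = 274588 - 227958/859 = 235643134/859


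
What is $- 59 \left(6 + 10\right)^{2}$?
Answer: $-15104$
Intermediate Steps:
$- 59 \left(6 + 10\right)^{2} = - 59 \cdot 16^{2} = \left(-59\right) 256 = -15104$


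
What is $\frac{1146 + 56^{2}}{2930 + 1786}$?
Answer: $\frac{2141}{2358} \approx 0.90797$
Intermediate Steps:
$\frac{1146 + 56^{2}}{2930 + 1786} = \frac{1146 + 3136}{4716} = 4282 \cdot \frac{1}{4716} = \frac{2141}{2358}$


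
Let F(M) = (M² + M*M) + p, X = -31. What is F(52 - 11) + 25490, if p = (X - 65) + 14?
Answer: 28770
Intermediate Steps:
p = -82 (p = (-31 - 65) + 14 = -96 + 14 = -82)
F(M) = -82 + 2*M² (F(M) = (M² + M*M) - 82 = (M² + M²) - 82 = 2*M² - 82 = -82 + 2*M²)
F(52 - 11) + 25490 = (-82 + 2*(52 - 11)²) + 25490 = (-82 + 2*41²) + 25490 = (-82 + 2*1681) + 25490 = (-82 + 3362) + 25490 = 3280 + 25490 = 28770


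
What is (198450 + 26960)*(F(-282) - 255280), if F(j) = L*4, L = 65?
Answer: -57484058200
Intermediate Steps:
F(j) = 260 (F(j) = 65*4 = 260)
(198450 + 26960)*(F(-282) - 255280) = (198450 + 26960)*(260 - 255280) = 225410*(-255020) = -57484058200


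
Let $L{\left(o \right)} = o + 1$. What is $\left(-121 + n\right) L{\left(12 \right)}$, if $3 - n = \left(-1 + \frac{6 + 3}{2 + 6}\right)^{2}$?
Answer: $- \frac{98189}{64} \approx -1534.2$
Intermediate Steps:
$n = \frac{191}{64}$ ($n = 3 - \left(-1 + \frac{6 + 3}{2 + 6}\right)^{2} = 3 - \left(-1 + \frac{9}{8}\right)^{2} = 3 - \left(\frac{1}{8}\right)^{2} = 3 - \frac{1}{64} = \frac{191}{64} \approx 2.9844$)
$L{\left(o \right)} = 1 + o$
$\left(-121 + n\right) L{\left(12 \right)} = \left(-121 + \frac{191}{64}\right) \left(1 + 12\right) = \left(- \frac{7553}{64}\right) 13 = - \frac{98189}{64}$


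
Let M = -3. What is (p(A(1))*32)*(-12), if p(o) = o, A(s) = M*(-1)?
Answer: -1152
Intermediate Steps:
A(s) = 3 (A(s) = -3*(-1) = 3)
(p(A(1))*32)*(-12) = (3*32)*(-12) = 96*(-12) = -1152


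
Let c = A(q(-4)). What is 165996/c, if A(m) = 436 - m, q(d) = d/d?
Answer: 1908/5 ≈ 381.60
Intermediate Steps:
q(d) = 1
c = 435 (c = 436 - 1*1 = 436 - 1 = 435)
165996/c = 165996/435 = 165996*(1/435) = 1908/5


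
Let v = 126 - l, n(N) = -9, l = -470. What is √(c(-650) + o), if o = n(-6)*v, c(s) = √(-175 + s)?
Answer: √(-5364 + 5*I*√33) ≈ 0.1961 + 73.24*I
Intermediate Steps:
v = 596 (v = 126 - 1*(-470) = 126 + 470 = 596)
o = -5364 (o = -9*596 = -5364)
√(c(-650) + o) = √(√(-175 - 650) - 5364) = √(√(-825) - 5364) = √(5*I*√33 - 5364) = √(-5364 + 5*I*√33)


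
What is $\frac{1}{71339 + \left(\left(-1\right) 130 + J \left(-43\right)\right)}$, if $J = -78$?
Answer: $\frac{1}{74563} \approx 1.3411 \cdot 10^{-5}$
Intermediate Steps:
$\frac{1}{71339 + \left(\left(-1\right) 130 + J \left(-43\right)\right)} = \frac{1}{71339 - -3224} = \frac{1}{71339 + \left(-130 + 3354\right)} = \frac{1}{71339 + 3224} = \frac{1}{74563}$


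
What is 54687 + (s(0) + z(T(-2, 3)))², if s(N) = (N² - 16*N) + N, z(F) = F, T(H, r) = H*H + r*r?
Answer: 54856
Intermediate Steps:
T(H, r) = H² + r²
s(N) = N² - 15*N
54687 + (s(0) + z(T(-2, 3)))² = 54687 + (0*(-15 + 0) + ((-2)² + 3²))² = 54687 + (0*(-15) + (4 + 9))² = 54687 + (0 + 13)² = 54687 + 13² = 54687 + 169 = 54856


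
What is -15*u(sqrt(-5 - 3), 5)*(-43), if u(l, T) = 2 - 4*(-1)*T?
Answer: 14190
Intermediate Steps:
u(l, T) = 2 + 4*T (u(l, T) = 2 - (-4)*T = 2 + 4*T)
-15*u(sqrt(-5 - 3), 5)*(-43) = -15*(2 + 4*5)*(-43) = -15*(2 + 20)*(-43) = -15*22*(-43) = -330*(-43) = 14190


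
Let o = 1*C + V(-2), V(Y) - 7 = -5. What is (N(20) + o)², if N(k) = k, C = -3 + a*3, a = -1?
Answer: 256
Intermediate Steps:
V(Y) = 2 (V(Y) = 7 - 5 = 2)
C = -6 (C = -3 - 1*3 = -3 - 3 = -6)
o = -4 (o = 1*(-6) + 2 = -6 + 2 = -4)
(N(20) + o)² = (20 - 4)² = 16² = 256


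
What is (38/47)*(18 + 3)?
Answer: 798/47 ≈ 16.979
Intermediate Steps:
(38/47)*(18 + 3) = (38*(1/47))*21 = (38/47)*21 = 798/47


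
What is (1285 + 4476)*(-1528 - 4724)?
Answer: -36017772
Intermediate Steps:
(1285 + 4476)*(-1528 - 4724) = 5761*(-6252) = -36017772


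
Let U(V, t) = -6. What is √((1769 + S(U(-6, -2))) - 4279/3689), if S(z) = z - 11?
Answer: √23826693961/3689 ≈ 41.843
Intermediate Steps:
S(z) = -11 + z
√((1769 + S(U(-6, -2))) - 4279/3689) = √((1769 + (-11 - 6)) - 4279/3689) = √((1769 - 17) - 4279*1/3689) = √(1752 - 4279/3689) = √(6458849/3689) = √23826693961/3689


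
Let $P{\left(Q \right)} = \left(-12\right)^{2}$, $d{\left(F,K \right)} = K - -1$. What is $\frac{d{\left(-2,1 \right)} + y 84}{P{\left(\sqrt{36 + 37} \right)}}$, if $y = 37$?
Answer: $\frac{1555}{72} \approx 21.597$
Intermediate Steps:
$d{\left(F,K \right)} = 1 + K$ ($d{\left(F,K \right)} = K + 1 = 1 + K$)
$P{\left(Q \right)} = 144$
$\frac{d{\left(-2,1 \right)} + y 84}{P{\left(\sqrt{36 + 37} \right)}} = \frac{\left(1 + 1\right) + 37 \cdot 84}{144} = \left(2 + 3108\right) \frac{1}{144} = 3110 \cdot \frac{1}{144} = \frac{1555}{72}$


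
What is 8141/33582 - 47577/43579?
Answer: -1242954175/1463469978 ≈ -0.84932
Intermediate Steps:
8141/33582 - 47577/43579 = -1242954175/1463469978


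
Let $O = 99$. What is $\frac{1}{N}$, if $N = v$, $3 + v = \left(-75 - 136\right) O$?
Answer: $- \frac{1}{20892} \approx -4.7865 \cdot 10^{-5}$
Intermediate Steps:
$v = -20892$ ($v = -3 + \left(-75 - 136\right) 99 = -3 - 20889 = -20892$)
$N = -20892$
$\frac{1}{N} = \frac{1}{-20892} = - \frac{1}{20892}$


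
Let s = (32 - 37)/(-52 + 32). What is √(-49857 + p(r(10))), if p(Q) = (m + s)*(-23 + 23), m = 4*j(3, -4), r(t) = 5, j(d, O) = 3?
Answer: I*√49857 ≈ 223.29*I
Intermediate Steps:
s = ¼ (s = -5/(-20) = -5*(-1/20) = ¼ ≈ 0.25000)
m = 12 (m = 4*3 = 12)
p(Q) = 0 (p(Q) = (12 + ¼)*(-23 + 23) = (49/4)*0 = 0)
√(-49857 + p(r(10))) = √(-49857 + 0) = √(-49857) = I*√49857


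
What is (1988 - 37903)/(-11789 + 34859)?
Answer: -7183/4614 ≈ -1.5568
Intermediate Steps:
(1988 - 37903)/(-11789 + 34859) = -35915/23070 = -35915*1/23070 = -7183/4614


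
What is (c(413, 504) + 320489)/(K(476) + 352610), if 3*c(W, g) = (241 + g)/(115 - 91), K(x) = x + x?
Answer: 23075953/25456464 ≈ 0.90649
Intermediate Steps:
K(x) = 2*x
c(W, g) = 241/72 + g/72 (c(W, g) = ((241 + g)/(115 - 91))/3 = ((241 + g)/24)/3 = ((241 + g)*(1/24))/3 = (241/24 + g/24)/3 = 241/72 + g/72)
(c(413, 504) + 320489)/(K(476) + 352610) = ((241/72 + (1/72)*504) + 320489)/(2*476 + 352610) = ((241/72 + 7) + 320489)/(952 + 352610) = (745/72 + 320489)/353562 = (23075953/72)*(1/353562) = 23075953/25456464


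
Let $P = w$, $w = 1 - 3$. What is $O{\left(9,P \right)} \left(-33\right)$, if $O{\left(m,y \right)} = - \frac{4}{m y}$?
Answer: $- \frac{22}{3} \approx -7.3333$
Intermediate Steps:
$w = -2$ ($w = 1 - 3 = -2$)
$P = -2$
$O{\left(m,y \right)} = - \frac{4}{m y}$ ($O{\left(m,y \right)} = - 4 \frac{1}{m y} = - \frac{4}{m y}$)
$O{\left(9,P \right)} \left(-33\right) = - \frac{4}{9 \left(-2\right)} \left(-33\right) = \left(-4\right) \frac{1}{9} \left(- \frac{1}{2}\right) \left(-33\right) = \frac{2}{9} \left(-33\right) = - \frac{22}{3}$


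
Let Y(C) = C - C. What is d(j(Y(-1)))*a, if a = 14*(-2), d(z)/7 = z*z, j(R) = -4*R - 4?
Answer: -3136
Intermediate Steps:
Y(C) = 0
j(R) = -4 - 4*R
d(z) = 7*z² (d(z) = 7*(z*z) = 7*z²)
a = -28
d(j(Y(-1)))*a = (7*(-4 - 4*0)²)*(-28) = (7*(-4 + 0)²)*(-28) = (7*(-4)²)*(-28) = (7*16)*(-28) = 112*(-28) = -3136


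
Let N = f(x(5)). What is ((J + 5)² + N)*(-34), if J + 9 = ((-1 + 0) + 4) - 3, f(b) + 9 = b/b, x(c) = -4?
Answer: -272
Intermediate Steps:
f(b) = -8 (f(b) = -9 + b/b = -9 + 1 = -8)
J = -9 (J = -9 + (((-1 + 0) + 4) - 3) = -9 + ((-1 + 4) - 3) = -9 + (3 - 3) = -9 + 0 = -9)
N = -8
((J + 5)² + N)*(-34) = ((-9 + 5)² - 8)*(-34) = ((-4)² - 8)*(-34) = (16 - 8)*(-34) = 8*(-34) = -272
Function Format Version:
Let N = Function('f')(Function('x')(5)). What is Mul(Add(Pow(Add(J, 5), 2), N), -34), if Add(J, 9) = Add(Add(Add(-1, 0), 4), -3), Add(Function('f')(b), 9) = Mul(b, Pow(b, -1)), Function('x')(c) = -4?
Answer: -272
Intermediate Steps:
Function('f')(b) = -8 (Function('f')(b) = Add(-9, Mul(b, Pow(b, -1))) = Add(-9, 1) = -8)
J = -9 (J = Add(-9, Add(Add(Add(-1, 0), 4), -3)) = Add(-9, Add(Add(-1, 4), -3)) = Add(-9, Add(3, -3)) = Add(-9, 0) = -9)
N = -8
Mul(Add(Pow(Add(J, 5), 2), N), -34) = Mul(Add(Pow(Add(-9, 5), 2), -8), -34) = Mul(Add(Pow(-4, 2), -8), -34) = Mul(Add(16, -8), -34) = Mul(8, -34) = -272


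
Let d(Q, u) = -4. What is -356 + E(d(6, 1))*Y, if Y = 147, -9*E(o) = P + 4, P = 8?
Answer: -552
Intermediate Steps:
E(o) = -4/3 (E(o) = -(8 + 4)/9 = -1/9*12 = -4/3)
-356 + E(d(6, 1))*Y = -356 - 4/3*147 = -356 - 196 = -552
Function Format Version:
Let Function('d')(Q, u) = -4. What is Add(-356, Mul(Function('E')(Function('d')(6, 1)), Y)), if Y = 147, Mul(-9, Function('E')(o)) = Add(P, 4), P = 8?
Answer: -552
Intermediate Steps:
Function('E')(o) = Rational(-4, 3) (Function('E')(o) = Mul(Rational(-1, 9), Add(8, 4)) = Mul(Rational(-1, 9), 12) = Rational(-4, 3))
Add(-356, Mul(Function('E')(Function('d')(6, 1)), Y)) = Add(-356, Mul(Rational(-4, 3), 147)) = Add(-356, -196) = -552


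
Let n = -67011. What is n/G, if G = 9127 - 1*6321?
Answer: -67011/2806 ≈ -23.881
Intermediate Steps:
G = 2806 (G = 9127 - 6321 = 2806)
n/G = -67011/2806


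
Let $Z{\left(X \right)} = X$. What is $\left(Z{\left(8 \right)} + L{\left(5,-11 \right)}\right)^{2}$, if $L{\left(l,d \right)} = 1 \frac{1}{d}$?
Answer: $\frac{7569}{121} \approx 62.554$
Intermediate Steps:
$L{\left(l,d \right)} = \frac{1}{d}$
$\left(Z{\left(8 \right)} + L{\left(5,-11 \right)}\right)^{2} = \left(8 + \frac{1}{-11}\right)^{2} = \left(8 - \frac{1}{11}\right)^{2} = \left(\frac{87}{11}\right)^{2} = \frac{7569}{121}$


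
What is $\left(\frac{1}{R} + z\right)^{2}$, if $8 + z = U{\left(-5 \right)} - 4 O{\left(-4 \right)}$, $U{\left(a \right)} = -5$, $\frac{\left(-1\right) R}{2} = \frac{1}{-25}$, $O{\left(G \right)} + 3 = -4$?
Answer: $\frac{3025}{4} \approx 756.25$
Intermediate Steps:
$O{\left(G \right)} = -7$ ($O{\left(G \right)} = -3 - 4 = -7$)
$R = \frac{2}{25}$ ($R = - \frac{2}{-25} = \left(-2\right) \left(- \frac{1}{25}\right) = \frac{2}{25} \approx 0.08$)
$z = 15$ ($z = -8 - -23 = -8 + \left(-5 + 28\right) = -8 + 23 = 15$)
$\left(\frac{1}{R} + z\right)^{2} = \left(\frac{1}{\frac{2}{25}} + 15\right)^{2} = \left(\frac{25}{2} + 15\right)^{2} = \left(\frac{55}{2}\right)^{2} = \frac{3025}{4}$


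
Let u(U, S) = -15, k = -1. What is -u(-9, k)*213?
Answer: 3195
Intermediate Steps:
-u(-9, k)*213 = -1*(-15)*213 = 15*213 = 3195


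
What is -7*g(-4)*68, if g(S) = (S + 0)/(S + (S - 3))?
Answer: -1904/11 ≈ -173.09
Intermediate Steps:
g(S) = S/(-3 + 2*S) (g(S) = S/(S + (-3 + S)) = S/(-3 + 2*S))
-7*g(-4)*68 = -(-28)/(-3 + 2*(-4))*68 = -(-28)/(-3 - 8)*68 = -(-28)/(-11)*68 = -(-28)*(-1)/11*68 = -7*4/11*68 = -28/11*68 = -1904/11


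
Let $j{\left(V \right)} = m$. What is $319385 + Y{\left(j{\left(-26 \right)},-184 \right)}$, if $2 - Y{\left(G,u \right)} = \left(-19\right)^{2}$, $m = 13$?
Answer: $319026$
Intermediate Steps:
$j{\left(V \right)} = 13$
$Y{\left(G,u \right)} = -359$ ($Y{\left(G,u \right)} = 2 - \left(-19\right)^{2} = 2 - 361 = -359$)
$319385 + Y{\left(j{\left(-26 \right)},-184 \right)} = 319385 - 359 = 319026$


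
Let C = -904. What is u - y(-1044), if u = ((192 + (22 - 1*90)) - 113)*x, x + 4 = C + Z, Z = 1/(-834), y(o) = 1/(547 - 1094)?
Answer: -4556510807/456198 ≈ -9988.0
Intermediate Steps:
y(o) = -1/547 (y(o) = 1/(-547) = -1/547)
Z = -1/834 ≈ -0.0011990
x = -757273/834 (x = -4 + (-904 - 1/834) = -4 - 753937/834 = -757273/834 ≈ -908.00)
u = -8330003/834 (u = ((192 + (22 - 1*90)) - 113)*(-757273/834) = ((192 + (22 - 90)) - 113)*(-757273/834) = ((192 - 68) - 113)*(-757273/834) = (124 - 113)*(-757273/834) = 11*(-757273/834) = -8330003/834 ≈ -9988.0)
u - y(-1044) = -8330003/834 - 1*(-1/547) = -8330003/834 + 1/547 = -4556510807/456198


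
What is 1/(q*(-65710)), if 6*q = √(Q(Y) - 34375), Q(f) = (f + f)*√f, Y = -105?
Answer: -3*√5/(164275*√(-6875 - 42*I*√105)) ≈ -1.5377e-8 - 4.9177e-7*I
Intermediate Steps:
Q(f) = 2*f^(3/2) (Q(f) = (2*f)*√f = 2*f^(3/2))
q = √(-34375 - 210*I*√105)/6 (q = √(2*(-105)^(3/2) - 34375)/6 = √(2*(-105*I*√105) - 34375)/6 = √(-210*I*√105 - 34375)/6 = √(-34375 - 210*I*√105)/6 ≈ 0.96672 - 30.916*I)
1/(q*(-65710)) = 1/((√(-34375 - 210*I*√105)/6)*(-65710)) = (6/√(-34375 - 210*I*√105))*(-1/65710) = -3/(32855*√(-34375 - 210*I*√105))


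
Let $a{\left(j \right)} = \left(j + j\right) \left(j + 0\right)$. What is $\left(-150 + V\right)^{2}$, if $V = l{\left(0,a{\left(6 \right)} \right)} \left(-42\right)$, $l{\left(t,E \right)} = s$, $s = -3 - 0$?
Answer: $576$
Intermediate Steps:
$a{\left(j \right)} = 2 j^{2}$ ($a{\left(j \right)} = 2 j j = 2 j^{2}$)
$s = -3$ ($s = -3 + 0 = -3$)
$l{\left(t,E \right)} = -3$
$V = 126$ ($V = \left(-3\right) \left(-42\right) = 126$)
$\left(-150 + V\right)^{2} = \left(-150 + 126\right)^{2} = \left(-24\right)^{2} = 576$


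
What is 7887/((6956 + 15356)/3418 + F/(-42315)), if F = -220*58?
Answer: 114071786829/98774596 ≈ 1154.9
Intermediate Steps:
F = -12760
7887/((6956 + 15356)/3418 + F/(-42315)) = 7887/((6956 + 15356)/3418 - 12760/(-42315)) = 7887/(22312*(1/3418) - 12760*(-1/42315)) = 7887/(11156/1709 + 2552/8463) = 7887/(98774596/14463267) = 7887*(14463267/98774596) = 114071786829/98774596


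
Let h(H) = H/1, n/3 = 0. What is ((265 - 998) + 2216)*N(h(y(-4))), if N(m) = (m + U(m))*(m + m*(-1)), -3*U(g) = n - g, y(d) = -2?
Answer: 0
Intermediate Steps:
n = 0 (n = 3*0 = 0)
h(H) = H (h(H) = H*1 = H)
U(g) = g/3 (U(g) = -(0 - g)/3 = -(-1)*g/3 = g/3)
N(m) = 0 (N(m) = (m + m/3)*(m + m*(-1)) = (4*m/3)*(m - m) = (4*m/3)*0 = 0)
((265 - 998) + 2216)*N(h(y(-4))) = ((265 - 998) + 2216)*0 = (-733 + 2216)*0 = 1483*0 = 0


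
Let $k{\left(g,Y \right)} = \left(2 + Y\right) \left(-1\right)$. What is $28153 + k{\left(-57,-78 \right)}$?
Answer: $28229$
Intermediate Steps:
$k{\left(g,Y \right)} = -2 - Y$
$28153 + k{\left(-57,-78 \right)} = 28153 - -76 = 28153 + \left(-2 + 78\right) = 28153 + 76 = 28229$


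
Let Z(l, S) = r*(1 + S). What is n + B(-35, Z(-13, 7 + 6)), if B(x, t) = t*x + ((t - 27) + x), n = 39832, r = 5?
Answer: 37390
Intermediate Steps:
Z(l, S) = 5 + 5*S (Z(l, S) = 5*(1 + S) = 5 + 5*S)
B(x, t) = -27 + t + x + t*x (B(x, t) = t*x + ((-27 + t) + x) = t*x + (-27 + t + x) = -27 + t + x + t*x)
n + B(-35, Z(-13, 7 + 6)) = 39832 + (-27 + (5 + 5*(7 + 6)) - 35 + (5 + 5*(7 + 6))*(-35)) = 39832 + (-27 + (5 + 5*13) - 35 + (5 + 5*13)*(-35)) = 39832 + (-27 + (5 + 65) - 35 + (5 + 65)*(-35)) = 39832 + (-27 + 70 - 35 + 70*(-35)) = 39832 + (-27 + 70 - 35 - 2450) = 39832 - 2442 = 37390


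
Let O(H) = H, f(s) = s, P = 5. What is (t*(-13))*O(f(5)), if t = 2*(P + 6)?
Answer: -1430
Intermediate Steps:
t = 22 (t = 2*(5 + 6) = 2*11 = 22)
(t*(-13))*O(f(5)) = (22*(-13))*5 = -286*5 = -1430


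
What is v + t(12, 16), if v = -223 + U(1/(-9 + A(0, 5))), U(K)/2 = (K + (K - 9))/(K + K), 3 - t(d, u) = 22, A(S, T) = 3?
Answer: -186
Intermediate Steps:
t(d, u) = -19 (t(d, u) = 3 - 1*22 = 3 - 22 = -19)
U(K) = (-9 + 2*K)/K (U(K) = 2*((K + (K - 9))/(K + K)) = 2*((K + (-9 + K))/((2*K))) = 2*((-9 + 2*K)*(1/(2*K))) = 2*((-9 + 2*K)/(2*K)) = (-9 + 2*K)/K)
v = -167 (v = -223 + (2 - 9/(1/(-9 + 3))) = -223 + (2 - 9/(1/(-6))) = -223 + (2 - 9/(-1/6)) = -223 + (2 - 9*(-6)) = -223 + (2 + 54) = -223 + 56 = -167)
v + t(12, 16) = -167 - 19 = -186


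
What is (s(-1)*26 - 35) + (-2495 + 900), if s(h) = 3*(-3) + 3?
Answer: -1786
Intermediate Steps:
s(h) = -6 (s(h) = -9 + 3 = -6)
(s(-1)*26 - 35) + (-2495 + 900) = (-6*26 - 35) + (-2495 + 900) = (-156 - 35) - 1595 = -191 - 1595 = -1786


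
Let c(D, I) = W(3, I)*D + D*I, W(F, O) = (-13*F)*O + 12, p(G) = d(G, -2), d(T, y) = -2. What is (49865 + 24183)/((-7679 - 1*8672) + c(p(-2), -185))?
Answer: -74048/30435 ≈ -2.4330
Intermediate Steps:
p(G) = -2
W(F, O) = 12 - 13*F*O (W(F, O) = -13*F*O + 12 = 12 - 13*F*O)
c(D, I) = D*I + D*(12 - 39*I) (c(D, I) = (12 - 13*3*I)*D + D*I = (12 - 39*I)*D + D*I = D*(12 - 39*I) + D*I = D*I + D*(12 - 39*I))
(49865 + 24183)/((-7679 - 1*8672) + c(p(-2), -185)) = (49865 + 24183)/((-7679 - 1*8672) + 2*(-2)*(6 - 19*(-185))) = 74048/((-7679 - 8672) + 2*(-2)*(6 + 3515)) = 74048/(-16351 + 2*(-2)*3521) = 74048/(-16351 - 14084) = 74048/(-30435) = 74048*(-1/30435) = -74048/30435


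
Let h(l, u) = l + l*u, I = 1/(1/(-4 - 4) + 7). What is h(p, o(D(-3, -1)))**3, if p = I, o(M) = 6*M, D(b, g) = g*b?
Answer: 3511808/166375 ≈ 21.108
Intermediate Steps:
D(b, g) = b*g
I = 8/55 (I = 1/(1/(-8) + 7) = 1/(-1/8 + 7) = 1/(55/8) = 8/55 ≈ 0.14545)
p = 8/55 ≈ 0.14545
h(p, o(D(-3, -1)))**3 = (8*(1 + 6*(-3*(-1)))/55)**3 = (8*(1 + 6*3)/55)**3 = (8*(1 + 18)/55)**3 = ((8/55)*19)**3 = (152/55)**3 = 3511808/166375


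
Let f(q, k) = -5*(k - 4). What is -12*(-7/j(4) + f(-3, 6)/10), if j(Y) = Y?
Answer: 33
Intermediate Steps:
f(q, k) = 20 - 5*k (f(q, k) = -5*(-4 + k) = 20 - 5*k)
-12*(-7/j(4) + f(-3, 6)/10) = -12*(-7/4 + (20 - 5*6)/10) = -12*(-7*¼ + (20 - 30)*(⅒)) = -12*(-7/4 - 10*⅒) = -12*(-7/4 - 1) = -12*(-11/4) = 33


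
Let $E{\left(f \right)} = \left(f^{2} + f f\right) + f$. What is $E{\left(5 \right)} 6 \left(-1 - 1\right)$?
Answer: $-660$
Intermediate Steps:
$E{\left(f \right)} = f + 2 f^{2}$ ($E{\left(f \right)} = \left(f^{2} + f^{2}\right) + f = 2 f^{2} + f = f + 2 f^{2}$)
$E{\left(5 \right)} 6 \left(-1 - 1\right) = 5 \left(1 + 2 \cdot 5\right) 6 \left(-1 - 1\right) = 5 \left(1 + 10\right) 6 \left(-2\right) = 5 \cdot 11 \left(-12\right) = 55 \left(-12\right) = -660$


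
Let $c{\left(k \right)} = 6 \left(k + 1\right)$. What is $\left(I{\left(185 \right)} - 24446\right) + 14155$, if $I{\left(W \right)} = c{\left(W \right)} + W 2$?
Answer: $-8805$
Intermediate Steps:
$c{\left(k \right)} = 6 + 6 k$ ($c{\left(k \right)} = 6 \left(1 + k\right) = 6 + 6 k$)
$I{\left(W \right)} = 6 + 8 W$ ($I{\left(W \right)} = \left(6 + 6 W\right) + W 2 = \left(6 + 6 W\right) + 2 W = 6 + 8 W$)
$\left(I{\left(185 \right)} - 24446\right) + 14155 = \left(\left(6 + 8 \cdot 185\right) - 24446\right) + 14155 = \left(\left(6 + 1480\right) - 24446\right) + 14155 = \left(1486 - 24446\right) + 14155 = -22960 + 14155 = -8805$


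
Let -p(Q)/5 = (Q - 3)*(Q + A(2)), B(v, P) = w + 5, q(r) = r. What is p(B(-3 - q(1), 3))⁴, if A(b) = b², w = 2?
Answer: 2342560000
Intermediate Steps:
B(v, P) = 7 (B(v, P) = 2 + 5 = 7)
p(Q) = -5*(-3 + Q)*(4 + Q) (p(Q) = -5*(Q - 3)*(Q + 2²) = -5*(-3 + Q)*(Q + 4) = -5*(-3 + Q)*(4 + Q))
p(B(-3 - q(1), 3))⁴ = (60 - 5*7 - 5*7²)⁴ = (60 - 35 - 5*49)⁴ = (60 - 35 - 245)⁴ = (-220)⁴ = 2342560000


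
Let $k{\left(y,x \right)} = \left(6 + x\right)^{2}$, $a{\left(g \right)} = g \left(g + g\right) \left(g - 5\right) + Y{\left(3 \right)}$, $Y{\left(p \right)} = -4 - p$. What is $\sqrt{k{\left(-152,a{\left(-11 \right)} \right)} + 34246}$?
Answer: $25 \sqrt{24055} \approx 3877.4$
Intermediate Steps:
$a{\left(g \right)} = -7 + 2 g^{2} \left(-5 + g\right)$ ($a{\left(g \right)} = g \left(g + g\right) \left(g - 5\right) - 7 = g 2 g \left(-5 + g\right) - 7 = 2 g^{2} \left(-5 + g\right) - 7 = -7 + 2 g^{2} \left(-5 + g\right)$)
$\sqrt{k{\left(-152,a{\left(-11 \right)} \right)} + 34246} = \sqrt{\left(6 - \left(7 + 1210 + 2662\right)\right)^{2} + 34246} = \sqrt{\left(6 - 3879\right)^{2} + 34246} = \sqrt{\left(-3873\right)^{2} + 34246} = \sqrt{15000129 + 34246} = \sqrt{15034375} = 25 \sqrt{24055}$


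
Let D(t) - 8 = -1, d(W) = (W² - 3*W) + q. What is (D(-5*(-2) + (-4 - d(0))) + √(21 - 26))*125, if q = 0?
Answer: 875 + 125*I*√5 ≈ 875.0 + 279.51*I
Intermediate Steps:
d(W) = W² - 3*W (d(W) = (W² - 3*W) + 0 = W² - 3*W)
D(t) = 7 (D(t) = 8 - 1 = 7)
(D(-5*(-2) + (-4 - d(0))) + √(21 - 26))*125 = (7 + √(21 - 26))*125 = (7 + √(-5))*125 = (7 + I*√5)*125 = 875 + 125*I*√5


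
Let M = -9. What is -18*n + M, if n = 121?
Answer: -2187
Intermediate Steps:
-18*n + M = -18*121 - 9 = -2178 - 9 = -2187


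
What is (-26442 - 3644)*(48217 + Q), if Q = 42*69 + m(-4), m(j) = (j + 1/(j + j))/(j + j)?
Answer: -49211564899/32 ≈ -1.5379e+9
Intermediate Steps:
m(j) = (j + 1/(2*j))/(2*j) (m(j) = (j + 1/(2*j))/((2*j)) = (j + 1/(2*j))*(1/(2*j)) = (j + 1/(2*j))/(2*j))
Q = 185505/64 (Q = 42*69 + (½ + (¼)/(-4)²) = 2898 + (½ + (¼)*(1/16)) = 2898 + (½ + 1/64) = 2898 + 33/64 = 185505/64 ≈ 2898.5)
(-26442 - 3644)*(48217 + Q) = (-26442 - 3644)*(48217 + 185505/64) = -30086*3271393/64 = -49211564899/32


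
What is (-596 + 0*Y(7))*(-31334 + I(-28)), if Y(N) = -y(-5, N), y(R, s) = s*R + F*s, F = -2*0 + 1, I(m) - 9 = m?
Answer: 18686388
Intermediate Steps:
I(m) = 9 + m
F = 1 (F = 0 + 1 = 1)
y(R, s) = s + R*s (y(R, s) = s*R + 1*s = R*s + s = s + R*s)
Y(N) = 4*N (Y(N) = -N*(1 - 5) = -N*(-4) = -(-4)*N = 4*N)
(-596 + 0*Y(7))*(-31334 + I(-28)) = (-596 + 0*(4*7))*(-31334 + (9 - 28)) = (-596 + 0*28)*(-31334 - 19) = (-596 + 0)*(-31353) = -596*(-31353) = 18686388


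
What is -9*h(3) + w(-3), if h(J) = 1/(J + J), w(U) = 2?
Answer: ½ ≈ 0.50000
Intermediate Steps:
h(J) = 1/(2*J)
-9*h(3) + w(-3) = -9/(2*3) + 2 = -9*⅙ + 2 = -3/2 + 2 = ½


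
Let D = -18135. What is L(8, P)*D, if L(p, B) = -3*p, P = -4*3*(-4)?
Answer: 435240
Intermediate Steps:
P = 48 (P = -12*(-4) = 48)
L(8, P)*D = -3*8*(-18135) = -24*(-18135) = 435240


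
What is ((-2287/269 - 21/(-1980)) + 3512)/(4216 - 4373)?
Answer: -622012943/27873780 ≈ -22.315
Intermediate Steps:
((-2287/269 - 21/(-1980)) + 3512)/(4216 - 4373) = ((-2287*1/269 - 21*(-1/1980)) + 3512)/(-157) = ((-2287/269 + 7/660) + 3512)*(-1/157) = (-1507537/177540 + 3512)*(-1/157) = (622012943/177540)*(-1/157) = -622012943/27873780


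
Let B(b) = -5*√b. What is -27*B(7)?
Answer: 135*√7 ≈ 357.18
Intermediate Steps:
-27*B(7) = -(-135)*√7 = 135*√7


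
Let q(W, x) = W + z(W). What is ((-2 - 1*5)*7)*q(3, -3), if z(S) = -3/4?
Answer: -441/4 ≈ -110.25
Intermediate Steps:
z(S) = -3/4 (z(S) = -3*1/4 = -3/4)
q(W, x) = -3/4 + W (q(W, x) = W - 3/4 = -3/4 + W)
((-2 - 1*5)*7)*q(3, -3) = ((-2 - 1*5)*7)*(-3/4 + 3) = ((-2 - 5)*7)*(9/4) = -7*7*(9/4) = -49*9/4 = -441/4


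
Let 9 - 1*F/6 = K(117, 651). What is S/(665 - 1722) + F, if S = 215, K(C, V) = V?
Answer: -4071779/1057 ≈ -3852.2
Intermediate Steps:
F = -3852 (F = 54 - 6*651 = 54 - 3906 = -3852)
S/(665 - 1722) + F = 215/(665 - 1722) - 3852 = 215/(-1057) - 3852 = 215*(-1/1057) - 3852 = -215/1057 - 3852 = -4071779/1057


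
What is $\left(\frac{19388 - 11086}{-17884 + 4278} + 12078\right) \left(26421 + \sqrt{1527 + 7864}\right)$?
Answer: $\frac{2170814963343}{6803} + \frac{82162483 \sqrt{9391}}{6803} \approx 3.2027 \cdot 10^{8}$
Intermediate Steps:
$\left(\frac{19388 - 11086}{-17884 + 4278} + 12078\right) \left(26421 + \sqrt{1527 + 7864}\right) = \left(\frac{8302}{-13606} + 12078\right) \left(26421 + \sqrt{9391}\right) = \left(8302 \left(- \frac{1}{13606}\right) + 12078\right) \left(26421 + \sqrt{9391}\right) = \left(- \frac{4151}{6803} + 12078\right) \left(26421 + \sqrt{9391}\right) = \frac{82162483 \left(26421 + \sqrt{9391}\right)}{6803} = \frac{2170814963343}{6803} + \frac{82162483 \sqrt{9391}}{6803}$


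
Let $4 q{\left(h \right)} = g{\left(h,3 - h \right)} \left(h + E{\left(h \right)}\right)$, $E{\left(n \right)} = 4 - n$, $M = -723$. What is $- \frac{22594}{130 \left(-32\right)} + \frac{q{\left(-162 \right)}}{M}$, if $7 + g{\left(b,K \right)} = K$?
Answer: $\frac{603007}{115680} \approx 5.2127$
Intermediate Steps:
$g{\left(b,K \right)} = -7 + K$
$q{\left(h \right)} = -4 - h$ ($q{\left(h \right)} = \frac{\left(-7 - \left(-3 + h\right)\right) \left(h - \left(-4 + h\right)\right)}{4} = \frac{\left(-4 - h\right) 4}{4} = \frac{-16 - 4 h}{4} = -4 - h$)
$- \frac{22594}{130 \left(-32\right)} + \frac{q{\left(-162 \right)}}{M} = - \frac{22594}{130 \left(-32\right)} + \frac{-4 - -162}{-723} = - \frac{22594}{-4160} + \left(-4 + 162\right) \left(- \frac{1}{723}\right) = \left(-22594\right) \left(- \frac{1}{4160}\right) + 158 \left(- \frac{1}{723}\right) = \frac{869}{160} - \frac{158}{723} = \frac{603007}{115680}$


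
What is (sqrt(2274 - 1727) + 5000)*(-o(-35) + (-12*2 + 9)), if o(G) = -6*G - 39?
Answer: -930000 - 186*sqrt(547) ≈ -9.3435e+5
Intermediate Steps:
o(G) = -39 - 6*G
(sqrt(2274 - 1727) + 5000)*(-o(-35) + (-12*2 + 9)) = (sqrt(2274 - 1727) + 5000)*(-(-39 - 6*(-35)) + (-12*2 + 9)) = (sqrt(547) + 5000)*(-(-39 + 210) + (-24 + 9)) = (5000 + sqrt(547))*(-1*171 - 15) = (5000 + sqrt(547))*(-171 - 15) = (5000 + sqrt(547))*(-186) = -930000 - 186*sqrt(547)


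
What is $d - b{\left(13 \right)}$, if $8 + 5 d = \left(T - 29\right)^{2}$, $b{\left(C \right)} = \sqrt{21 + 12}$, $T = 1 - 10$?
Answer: $\frac{1436}{5} - \sqrt{33} \approx 281.46$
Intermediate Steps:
$T = -9$ ($T = 1 - 10 = -9$)
$b{\left(C \right)} = \sqrt{33}$
$d = \frac{1436}{5}$ ($d = - \frac{8}{5} + \frac{\left(-9 - 29\right)^{2}}{5} = - \frac{8}{5} + \frac{\left(-38\right)^{2}}{5} = - \frac{8}{5} + \frac{1}{5} \cdot 1444 = - \frac{8}{5} + \frac{1444}{5} = \frac{1436}{5} \approx 287.2$)
$d - b{\left(13 \right)} = \frac{1436}{5} - \sqrt{33}$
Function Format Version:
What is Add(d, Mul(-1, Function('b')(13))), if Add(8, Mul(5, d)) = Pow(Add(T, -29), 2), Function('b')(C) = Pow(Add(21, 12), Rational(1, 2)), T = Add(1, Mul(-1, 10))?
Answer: Add(Rational(1436, 5), Mul(-1, Pow(33, Rational(1, 2)))) ≈ 281.46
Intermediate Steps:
T = -9 (T = Add(1, -10) = -9)
Function('b')(C) = Pow(33, Rational(1, 2))
d = Rational(1436, 5) (d = Add(Rational(-8, 5), Mul(Rational(1, 5), Pow(Add(-9, -29), 2))) = Add(Rational(-8, 5), Mul(Rational(1, 5), Pow(-38, 2))) = Add(Rational(-8, 5), Mul(Rational(1, 5), 1444)) = Add(Rational(-8, 5), Rational(1444, 5)) = Rational(1436, 5) ≈ 287.20)
Add(d, Mul(-1, Function('b')(13))) = Add(Rational(1436, 5), Mul(-1, Pow(33, Rational(1, 2))))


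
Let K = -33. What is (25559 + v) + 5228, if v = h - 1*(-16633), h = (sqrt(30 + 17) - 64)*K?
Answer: 49532 - 33*sqrt(47) ≈ 49306.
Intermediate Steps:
h = 2112 - 33*sqrt(47) (h = (sqrt(30 + 17) - 64)*(-33) = (sqrt(47) - 64)*(-33) = (-64 + sqrt(47))*(-33) = 2112 - 33*sqrt(47) ≈ 1885.8)
v = 18745 - 33*sqrt(47) (v = (2112 - 33*sqrt(47)) - 1*(-16633) = (2112 - 33*sqrt(47)) + 16633 = 18745 - 33*sqrt(47) ≈ 18519.)
(25559 + v) + 5228 = (25559 + (18745 - 33*sqrt(47))) + 5228 = (44304 - 33*sqrt(47)) + 5228 = 49532 - 33*sqrt(47)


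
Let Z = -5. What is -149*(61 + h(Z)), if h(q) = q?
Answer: -8344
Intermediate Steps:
-149*(61 + h(Z)) = -149*(61 - 5) = -149*56 = -8344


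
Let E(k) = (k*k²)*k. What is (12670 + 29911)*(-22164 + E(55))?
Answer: 388698997841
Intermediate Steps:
E(k) = k⁴ (E(k) = k³*k = k⁴)
(12670 + 29911)*(-22164 + E(55)) = (12670 + 29911)*(-22164 + 55⁴) = 42581*(-22164 + 9150625) = 42581*9128461 = 388698997841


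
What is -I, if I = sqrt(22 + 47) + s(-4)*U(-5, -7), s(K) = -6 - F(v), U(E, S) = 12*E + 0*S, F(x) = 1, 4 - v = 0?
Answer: -420 - sqrt(69) ≈ -428.31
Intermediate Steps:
v = 4 (v = 4 - 1*0 = 4 + 0 = 4)
U(E, S) = 12*E (U(E, S) = 12*E + 0 = 12*E)
s(K) = -7 (s(K) = -6 - 1*1 = -6 - 1 = -7)
I = 420 + sqrt(69) (I = sqrt(22 + 47) - 84*(-5) = sqrt(69) - 7*(-60) = sqrt(69) + 420 = 420 + sqrt(69) ≈ 428.31)
-I = -(420 + sqrt(69)) = -420 - sqrt(69)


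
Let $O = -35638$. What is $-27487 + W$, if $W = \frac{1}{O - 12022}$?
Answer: $- \frac{1310030421}{47660} \approx -27487.0$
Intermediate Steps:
$W = - \frac{1}{47660}$ ($W = \frac{1}{-35638 - 12022} = \frac{1}{-47660} = - \frac{1}{47660} \approx -2.0982 \cdot 10^{-5}$)
$-27487 + W = -27487 - \frac{1}{47660} = - \frac{1310030421}{47660}$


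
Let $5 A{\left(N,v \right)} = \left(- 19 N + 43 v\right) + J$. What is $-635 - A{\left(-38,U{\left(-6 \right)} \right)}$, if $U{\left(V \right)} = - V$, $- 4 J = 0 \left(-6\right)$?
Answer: $-831$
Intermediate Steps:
$J = 0$ ($J = - \frac{0 \left(-6\right)}{4} = \left(- \frac{1}{4}\right) 0 = 0$)
$A{\left(N,v \right)} = - \frac{19 N}{5} + \frac{43 v}{5}$ ($A{\left(N,v \right)} = \frac{\left(- 19 N + 43 v\right) + 0}{5} = \frac{- 19 N + 43 v}{5} = - \frac{19 N}{5} + \frac{43 v}{5}$)
$-635 - A{\left(-38,U{\left(-6 \right)} \right)} = -635 - \left(\left(- \frac{19}{5}\right) \left(-38\right) + \frac{43 \left(\left(-1\right) \left(-6\right)\right)}{5}\right) = -635 - \left(\frac{722}{5} + \frac{43}{5} \cdot 6\right) = -635 - \left(\frac{722}{5} + \frac{258}{5}\right) = -635 - 196 = -831$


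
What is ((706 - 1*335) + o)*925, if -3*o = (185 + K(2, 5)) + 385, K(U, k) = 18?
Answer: 161875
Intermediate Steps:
o = -196 (o = -((185 + 18) + 385)/3 = -(203 + 385)/3 = -⅓*588 = -196)
((706 - 1*335) + o)*925 = ((706 - 1*335) - 196)*925 = ((706 - 335) - 196)*925 = (371 - 196)*925 = 175*925 = 161875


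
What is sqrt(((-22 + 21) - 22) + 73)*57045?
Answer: 285225*sqrt(2) ≈ 4.0337e+5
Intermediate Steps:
sqrt(((-22 + 21) - 22) + 73)*57045 = sqrt((-1 - 22) + 73)*57045 = sqrt(-23 + 73)*57045 = sqrt(50)*57045 = (5*sqrt(2))*57045 = 285225*sqrt(2)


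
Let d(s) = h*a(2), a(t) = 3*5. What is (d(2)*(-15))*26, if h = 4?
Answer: -23400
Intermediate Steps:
a(t) = 15
d(s) = 60 (d(s) = 4*15 = 60)
(d(2)*(-15))*26 = (60*(-15))*26 = -900*26 = -23400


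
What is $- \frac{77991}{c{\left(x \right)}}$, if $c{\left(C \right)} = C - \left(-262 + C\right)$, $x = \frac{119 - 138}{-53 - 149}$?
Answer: $- \frac{77991}{262} \approx -297.68$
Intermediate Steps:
$x = \frac{19}{202}$ ($x = - \frac{19}{-202} = \left(-19\right) \left(- \frac{1}{202}\right) = \frac{19}{202} \approx 0.094059$)
$c{\left(C \right)} = 262$
$- \frac{77991}{c{\left(x \right)}} = - \frac{77991}{262}$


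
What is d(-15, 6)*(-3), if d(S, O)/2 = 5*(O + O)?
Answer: -360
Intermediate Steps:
d(S, O) = 20*O (d(S, O) = 2*(5*(O + O)) = 2*(5*(2*O)) = 2*(10*O) = 20*O)
d(-15, 6)*(-3) = (20*6)*(-3) = 120*(-3) = -360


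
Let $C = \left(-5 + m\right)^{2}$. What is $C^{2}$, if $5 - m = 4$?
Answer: $256$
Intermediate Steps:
$m = 1$ ($m = 5 - 4 = 1$)
$C = 16$ ($C = \left(-5 + 1\right)^{2} = \left(-4\right)^{2} = 16$)
$C^{2} = 16^{2} = 256$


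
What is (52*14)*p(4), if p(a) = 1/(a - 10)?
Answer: -364/3 ≈ -121.33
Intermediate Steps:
p(a) = 1/(-10 + a)
(52*14)*p(4) = (52*14)/(-10 + 4) = 728/(-6) = 728*(-1/6) = -364/3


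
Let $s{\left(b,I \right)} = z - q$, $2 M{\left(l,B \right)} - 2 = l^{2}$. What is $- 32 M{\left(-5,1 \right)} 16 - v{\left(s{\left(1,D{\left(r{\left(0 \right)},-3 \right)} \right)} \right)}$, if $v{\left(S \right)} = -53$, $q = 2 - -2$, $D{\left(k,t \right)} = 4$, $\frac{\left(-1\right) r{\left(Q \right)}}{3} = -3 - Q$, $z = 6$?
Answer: $-6859$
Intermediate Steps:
$M{\left(l,B \right)} = 1 + \frac{l^{2}}{2}$
$r{\left(Q \right)} = 9 + 3 Q$ ($r{\left(Q \right)} = - 3 \left(-3 - Q\right) = 9 + 3 Q$)
$q = 4$ ($q = 2 + 2 = 4$)
$s{\left(b,I \right)} = 2$ ($s{\left(b,I \right)} = 6 - 4 = 2$)
$- 32 M{\left(-5,1 \right)} 16 - v{\left(s{\left(1,D{\left(r{\left(0 \right)},-3 \right)} \right)} \right)} = - 32 \left(1 + \frac{\left(-5\right)^{2}}{2}\right) 16 - -53 = - 32 \left(1 + \frac{1}{2} \cdot 25\right) 16 + 53 = - 32 \left(1 + \frac{25}{2}\right) 16 + 53 = \left(-32\right) \frac{27}{2} \cdot 16 + 53 = \left(-432\right) 16 + 53 = -6912 + 53 = -6859$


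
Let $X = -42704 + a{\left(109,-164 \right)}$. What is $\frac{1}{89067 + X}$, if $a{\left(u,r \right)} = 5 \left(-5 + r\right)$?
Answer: $\frac{1}{45518} \approx 2.1969 \cdot 10^{-5}$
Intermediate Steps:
$a{\left(u,r \right)} = -25 + 5 r$
$X = -43549$ ($X = -42704 + \left(-25 + 5 \left(-164\right)\right) = -42704 - 845 = -43549$)
$\frac{1}{89067 + X} = \frac{1}{89067 - 43549} = \frac{1}{45518}$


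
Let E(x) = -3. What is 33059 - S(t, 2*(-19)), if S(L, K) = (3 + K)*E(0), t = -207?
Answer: 32954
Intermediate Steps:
S(L, K) = -9 - 3*K (S(L, K) = (3 + K)*(-3) = -9 - 3*K)
33059 - S(t, 2*(-19)) = 33059 - (-9 - 6*(-19)) = 33059 - (-9 - 3*(-38)) = 33059 - (-9 + 114) = 33059 - 1*105 = 33059 - 105 = 32954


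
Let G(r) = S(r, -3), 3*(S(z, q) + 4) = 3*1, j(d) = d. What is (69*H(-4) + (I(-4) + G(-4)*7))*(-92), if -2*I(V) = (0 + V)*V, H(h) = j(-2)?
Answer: 15364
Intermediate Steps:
H(h) = -2
I(V) = -V**2/2 (I(V) = -(0 + V)*V/2 = -V*V/2 = -V**2/2)
S(z, q) = -3 (S(z, q) = -4 + (3*1)/3 = -4 + (1/3)*3 = -4 + 1 = -3)
G(r) = -3
(69*H(-4) + (I(-4) + G(-4)*7))*(-92) = (69*(-2) + (-1/2*(-4)**2 - 3*7))*(-92) = (-138 + (-1/2*16 - 21))*(-92) = (-138 + (-8 - 21))*(-92) = (-138 - 29)*(-92) = -167*(-92) = 15364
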